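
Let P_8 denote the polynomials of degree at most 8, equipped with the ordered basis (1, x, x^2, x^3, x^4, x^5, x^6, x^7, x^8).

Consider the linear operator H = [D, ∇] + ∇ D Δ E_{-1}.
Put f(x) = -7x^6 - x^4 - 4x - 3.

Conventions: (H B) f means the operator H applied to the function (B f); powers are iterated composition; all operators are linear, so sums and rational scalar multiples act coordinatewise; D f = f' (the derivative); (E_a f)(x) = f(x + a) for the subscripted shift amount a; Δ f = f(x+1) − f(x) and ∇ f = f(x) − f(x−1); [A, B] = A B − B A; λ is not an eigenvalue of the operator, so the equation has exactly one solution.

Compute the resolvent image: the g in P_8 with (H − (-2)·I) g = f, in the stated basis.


write g with unknown coordinates in the stated basis and equate coefficients in (H − (-2)·I) g = f
solving from the highest basis element down gives g = -(7/2)x^6 - (1/2)x^4 + 210x^3 - 630x^2 + 739x - 1905/2
check: H g = -420x^3 + 1260x^2 - 1482x + 1902
so H g − (-2)·g = -7x^6 - x^4 - 4x - 3 = f ✓

g(x) = -(7/2)x^6 - (1/2)x^4 + 210x^3 - 630x^2 + 739x - 1905/2


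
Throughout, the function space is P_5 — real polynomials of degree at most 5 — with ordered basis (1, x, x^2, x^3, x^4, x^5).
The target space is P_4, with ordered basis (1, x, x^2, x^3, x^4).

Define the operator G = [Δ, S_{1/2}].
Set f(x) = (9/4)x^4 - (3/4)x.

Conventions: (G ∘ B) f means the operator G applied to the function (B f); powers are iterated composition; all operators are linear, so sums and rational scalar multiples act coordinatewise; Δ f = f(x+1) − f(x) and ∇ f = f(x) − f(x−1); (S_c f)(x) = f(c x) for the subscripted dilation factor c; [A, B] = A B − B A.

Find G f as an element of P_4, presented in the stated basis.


the image equals g(x) = -(9/16)x^3 - (81/32)x^2 - (63/16)x - 111/64

S_{1/2} f = (9/64)x^4 - (3/8)x
Δ S_{1/2} f = (9/16)x^3 + (27/32)x^2 + (9/16)x - 15/64
Δ f = 9x^3 + (27/2)x^2 + 9x + 3/2
S_{1/2} Δ f = (9/8)x^3 + (27/8)x^2 + (9/2)x + 3/2
[Δ, S_{1/2}] f = -(9/16)x^3 - (81/32)x^2 - (63/16)x - 111/64


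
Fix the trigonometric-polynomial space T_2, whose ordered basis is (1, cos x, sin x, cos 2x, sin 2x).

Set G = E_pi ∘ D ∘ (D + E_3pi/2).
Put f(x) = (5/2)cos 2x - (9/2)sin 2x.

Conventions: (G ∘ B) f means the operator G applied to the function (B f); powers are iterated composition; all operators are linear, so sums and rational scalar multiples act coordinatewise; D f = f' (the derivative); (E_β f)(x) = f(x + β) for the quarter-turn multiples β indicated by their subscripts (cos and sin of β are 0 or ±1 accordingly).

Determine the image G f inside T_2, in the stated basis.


g(x) = -cos 2x + 23sin 2x

D f = -9cos 2x - 5sin 2x
E_3pi/2 f = -(5/2)cos 2x + (9/2)sin 2x
(D + E_3pi/2) f = -(23/2)cos 2x - (1/2)sin 2x
D (D + E_3pi/2) f = -cos 2x + 23sin 2x
E_pi D (D + E_3pi/2) f = -cos 2x + 23sin 2x


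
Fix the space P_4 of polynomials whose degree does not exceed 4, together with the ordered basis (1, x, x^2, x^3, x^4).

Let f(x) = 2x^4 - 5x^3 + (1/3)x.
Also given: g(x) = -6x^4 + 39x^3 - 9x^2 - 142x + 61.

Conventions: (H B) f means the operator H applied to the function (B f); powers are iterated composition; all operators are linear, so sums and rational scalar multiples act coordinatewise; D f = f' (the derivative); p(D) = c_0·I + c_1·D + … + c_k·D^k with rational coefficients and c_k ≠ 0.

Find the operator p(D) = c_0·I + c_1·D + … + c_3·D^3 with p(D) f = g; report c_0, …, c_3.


D^0 f = 2x^4 - 5x^3 + (1/3)x
D^1 f = 8x^3 - 15x^2 + 1/3
D^2 f = 24x^2 - 30x
D^3 f = 48x - 30
matching coefficients of g against c_0 f + c_1 Df + … from the top degree down determines the c_i
solution: c_0 = -3, c_1 = 3, c_2 = 3/2, c_3 = -2

c_0 = -3, c_1 = 3, c_2 = 3/2, c_3 = -2


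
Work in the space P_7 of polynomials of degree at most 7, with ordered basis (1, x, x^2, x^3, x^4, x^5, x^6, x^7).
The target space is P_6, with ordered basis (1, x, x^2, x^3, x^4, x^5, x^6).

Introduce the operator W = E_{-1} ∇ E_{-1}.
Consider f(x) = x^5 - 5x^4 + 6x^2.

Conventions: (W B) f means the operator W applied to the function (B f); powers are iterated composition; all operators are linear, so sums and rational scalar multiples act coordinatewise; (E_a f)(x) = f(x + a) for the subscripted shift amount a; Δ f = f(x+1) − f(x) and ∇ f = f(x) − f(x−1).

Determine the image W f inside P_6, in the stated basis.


E_{-1} f = x^5 - 10x^4 + 30x^3 - 34x^2 + 13x
∇ E_{-1} f = 5x^4 - 50x^3 + 160x^2 - 203x + 88
E_{-1} ∇ E_{-1} f = 5x^4 - 70x^3 + 340x^2 - 693x + 506

the image equals g(x) = 5x^4 - 70x^3 + 340x^2 - 693x + 506


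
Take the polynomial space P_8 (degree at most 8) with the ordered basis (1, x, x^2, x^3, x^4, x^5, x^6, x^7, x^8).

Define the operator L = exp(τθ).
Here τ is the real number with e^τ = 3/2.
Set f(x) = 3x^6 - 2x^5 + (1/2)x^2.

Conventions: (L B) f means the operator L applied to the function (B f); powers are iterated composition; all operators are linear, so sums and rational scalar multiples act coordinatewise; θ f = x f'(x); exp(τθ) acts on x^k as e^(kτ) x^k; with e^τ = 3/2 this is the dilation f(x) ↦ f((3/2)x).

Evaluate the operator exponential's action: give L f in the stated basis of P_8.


the image equals g(x) = (2187/64)x^6 - (243/16)x^5 + (9/8)x^2

exp(τθ) x^k = e^(kτ) x^k; with e^τ = 3/2 this sends x^k to (3/2)^k x^k
x^2 ↦ 9/4 x^2
x^5 ↦ 243/32 x^5
x^6 ↦ 729/64 x^6
applying this coordinatewise to f: exp(τθ) f = (2187/64)x^6 - (243/16)x^5 + (9/8)x^2


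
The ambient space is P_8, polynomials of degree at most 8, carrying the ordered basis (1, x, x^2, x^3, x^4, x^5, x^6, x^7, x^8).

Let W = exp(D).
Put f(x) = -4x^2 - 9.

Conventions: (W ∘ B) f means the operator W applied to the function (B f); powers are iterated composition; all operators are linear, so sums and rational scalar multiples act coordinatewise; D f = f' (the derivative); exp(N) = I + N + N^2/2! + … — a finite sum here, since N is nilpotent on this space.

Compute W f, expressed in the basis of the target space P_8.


order-1 term: -8x
order-2 term: -4
the series for exp(D) f terminates at order 2
exp(D) f = -4x^2 - 8x - 13

g(x) = -4x^2 - 8x - 13


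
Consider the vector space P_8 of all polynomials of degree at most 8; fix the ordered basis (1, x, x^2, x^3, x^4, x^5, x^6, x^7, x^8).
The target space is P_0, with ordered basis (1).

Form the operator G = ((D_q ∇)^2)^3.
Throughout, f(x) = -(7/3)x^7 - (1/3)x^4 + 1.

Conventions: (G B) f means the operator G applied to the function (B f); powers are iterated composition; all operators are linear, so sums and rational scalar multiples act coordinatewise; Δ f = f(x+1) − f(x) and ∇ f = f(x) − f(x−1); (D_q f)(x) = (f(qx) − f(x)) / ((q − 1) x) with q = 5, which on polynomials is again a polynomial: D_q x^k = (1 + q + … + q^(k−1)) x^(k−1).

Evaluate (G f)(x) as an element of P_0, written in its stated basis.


g(x) = 0

∇ f = -(49/3)x^6 + 49x^5 - (245/3)x^4 + (241/3)x^3 - 47x^2 + 15x - 2
D_q ∇ f = -63798x^5 + 38269x^4 - 12740x^3 + (7471/3)x^2 - 282x + 15
∇ (D_q ∇) f = -318990x^4 + 791056x^3 - 905814x^2 + (1545800/3)x - 352738/3
D_q ∇ (D_q ∇) f = -49762440x^3 + 24522736x^2 - 5434884x + 1545800/3
∇ (D_q ∇)^2 f = -149287320x^2 + 198332792x - 79720060
D_q ∇ (D_q ∇)^2 f = -895723920x + 198332792
∇ (D_q ∇) (D_q ∇)^2 f = -895723920
D_q ∇ (D_q ∇) (D_q ∇)^2 f = 0
∇ (D_q ∇)^2 (D_q ∇)^2 f = 0
D_q ∇ (D_q ∇)^2 (D_q ∇)^2 f = 0
∇ (D_q ∇) (D_q ∇)^2 (D_q ∇)^2 f = 0
D_q ∇ (D_q ∇) (D_q ∇)^2 (D_q ∇)^2 f = 0


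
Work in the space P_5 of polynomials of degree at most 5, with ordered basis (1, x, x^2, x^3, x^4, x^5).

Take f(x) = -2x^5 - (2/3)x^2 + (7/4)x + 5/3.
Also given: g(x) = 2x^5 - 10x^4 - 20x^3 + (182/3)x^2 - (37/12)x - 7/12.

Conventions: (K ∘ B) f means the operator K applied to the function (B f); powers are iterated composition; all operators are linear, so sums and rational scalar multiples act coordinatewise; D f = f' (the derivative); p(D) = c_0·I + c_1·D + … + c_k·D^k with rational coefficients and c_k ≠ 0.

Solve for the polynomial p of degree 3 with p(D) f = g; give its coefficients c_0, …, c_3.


p(D) = -I + D + (1/2)·D^2 − (1/2)·D^3, i.e. c_0 = -1, c_1 = 1, c_2 = 1/2, c_3 = -1/2

D^0 f = -2x^5 - (2/3)x^2 + (7/4)x + 5/3
D^1 f = -10x^4 - (4/3)x + 7/4
D^2 f = -40x^3 - 4/3
D^3 f = -120x^2
matching coefficients of g against c_0 f + c_1 Df + … from the top degree down determines the c_i
solution: c_0 = -1, c_1 = 1, c_2 = 1/2, c_3 = -1/2


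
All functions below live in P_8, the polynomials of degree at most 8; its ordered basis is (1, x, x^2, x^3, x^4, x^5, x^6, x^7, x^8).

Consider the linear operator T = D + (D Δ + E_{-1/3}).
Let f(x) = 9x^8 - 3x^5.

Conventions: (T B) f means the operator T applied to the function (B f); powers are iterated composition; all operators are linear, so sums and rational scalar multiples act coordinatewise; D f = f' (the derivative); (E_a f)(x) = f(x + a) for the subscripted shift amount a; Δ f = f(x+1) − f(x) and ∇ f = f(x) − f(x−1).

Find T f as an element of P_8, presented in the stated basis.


D f = 72x^7 - 15x^4
Δ f = 72x^7 + 252x^6 + 504x^5 + 615x^4 + 474x^3 + 222x^2 + 57x + 6
D Δ f = 504x^6 + 1512x^5 + 2520x^4 + 2460x^3 + 1422x^2 + 444x + 57
E_{-1/3} f = 9x^8 - 24x^7 + 28x^6 - (65/3)x^5 + (115/9)x^4 - (146/27)x^3 + (118/81)x^2 - (53/243)x + 10/729
(D Δ + E_{-1/3}) f = 9x^8 - 24x^7 + 532x^6 + (4471/3)x^5 + (22795/9)x^4 + (66274/27)x^3 + (115300/81)x^2 + (107839/243)x + 41563/729
(D + (D Δ + E_{-1/3})) f = 9x^8 + 48x^7 + 532x^6 + (4471/3)x^5 + (22660/9)x^4 + (66274/27)x^3 + (115300/81)x^2 + (107839/243)x + 41563/729

the result is g(x) = 9x^8 + 48x^7 + 532x^6 + (4471/3)x^5 + (22660/9)x^4 + (66274/27)x^3 + (115300/81)x^2 + (107839/243)x + 41563/729


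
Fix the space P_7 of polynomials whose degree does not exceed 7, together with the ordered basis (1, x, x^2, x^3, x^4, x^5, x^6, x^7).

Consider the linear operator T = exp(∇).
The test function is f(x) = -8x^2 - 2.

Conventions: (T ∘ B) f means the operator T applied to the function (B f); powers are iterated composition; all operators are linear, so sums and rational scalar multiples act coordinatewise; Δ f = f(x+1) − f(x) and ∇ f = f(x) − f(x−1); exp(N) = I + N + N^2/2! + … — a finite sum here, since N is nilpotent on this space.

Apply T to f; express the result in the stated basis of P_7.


the result is g(x) = -8x^2 - 16x - 2

order-1 term: -16x + 8
order-2 term: -8
the series for exp(∇) f terminates at order 2
exp(∇) f = -8x^2 - 16x - 2


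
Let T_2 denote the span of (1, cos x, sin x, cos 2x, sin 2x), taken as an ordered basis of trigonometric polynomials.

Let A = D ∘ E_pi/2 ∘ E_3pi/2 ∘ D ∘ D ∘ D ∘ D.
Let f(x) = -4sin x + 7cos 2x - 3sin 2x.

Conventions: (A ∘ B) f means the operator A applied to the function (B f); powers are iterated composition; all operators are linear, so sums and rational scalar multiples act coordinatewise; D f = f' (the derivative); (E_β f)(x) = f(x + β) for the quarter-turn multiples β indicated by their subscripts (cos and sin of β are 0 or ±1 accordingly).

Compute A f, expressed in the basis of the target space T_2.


the image equals g(x) = -4cos x - 96cos 2x - 224sin 2x

D f = -4cos x - 6cos 2x - 14sin 2x
D D f = 4sin x - 28cos 2x + 12sin 2x
D (D ∘ D) f = 4cos x + 24cos 2x + 56sin 2x
D (D ∘ D ∘ D) f = -4sin x + 112cos 2x - 48sin 2x
E_3pi/2 D (D ∘ D ∘ D) f = 4cos x - 112cos 2x + 48sin 2x
E_pi/2 E_3pi/2 D (D ∘ D ∘ D) f = -4sin x + 112cos 2x - 48sin 2x
D E_pi/2 E_3pi/2 D (D ∘ D ∘ D) f = -4cos x - 96cos 2x - 224sin 2x


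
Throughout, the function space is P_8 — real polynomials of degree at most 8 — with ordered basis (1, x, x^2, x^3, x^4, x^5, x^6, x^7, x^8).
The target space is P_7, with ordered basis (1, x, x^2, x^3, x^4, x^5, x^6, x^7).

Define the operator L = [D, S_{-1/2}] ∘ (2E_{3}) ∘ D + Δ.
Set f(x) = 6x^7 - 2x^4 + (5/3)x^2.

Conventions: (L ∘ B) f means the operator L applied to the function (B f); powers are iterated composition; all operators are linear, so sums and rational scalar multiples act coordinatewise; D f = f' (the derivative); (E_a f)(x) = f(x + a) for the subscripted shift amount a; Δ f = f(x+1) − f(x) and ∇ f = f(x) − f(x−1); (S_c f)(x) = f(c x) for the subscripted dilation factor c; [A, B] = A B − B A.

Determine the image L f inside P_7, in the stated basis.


the result is g(x) = 42x^6 + (1197/8)x^5 - (1995/4)x^4 + 8707x^3 - 50898x^2 + (458734/3)x - 549193/3

D f = 42x^6 - 8x^3 + (10/3)x
E_{3} D f = 42x^6 + 756x^5 + 5670x^4 + 22672x^3 + 50958x^2 + (183070/3)x + 30412
(2E_{3}) D f = 84x^6 + 1512x^5 + 11340x^4 + 45344x^3 + 101916x^2 + (366140/3)x + 60824
S_{-1/2} (2E_{3}) D f = (21/16)x^6 - (189/4)x^5 + (2835/4)x^4 - 5668x^3 + 25479x^2 - (183070/3)x + 60824
D S_{-1/2} (2E_{3}) D f = (63/8)x^5 - (945/4)x^4 + 2835x^3 - 17004x^2 + 50958x - 183070/3
D (2E_{3}) D f = 504x^5 + 7560x^4 + 45360x^3 + 136032x^2 + 203832x + 366140/3
S_{-1/2} D (2E_{3}) D f = -(63/4)x^5 + (945/2)x^4 - 5670x^3 + 34008x^2 - 101916x + 366140/3
[D, S_{-1/2}] (2E_{3}) D f = (189/8)x^5 - (2835/4)x^4 + 8505x^3 - 51012x^2 + 152874x - 183070
Δ f = 42x^6 + 126x^5 + 210x^4 + 202x^3 + 114x^2 + (112/3)x + 17/3
([D, S_{-1/2}] ∘ (2E_{3}) ∘ D + Δ) f = 42x^6 + (1197/8)x^5 - (1995/4)x^4 + 8707x^3 - 50898x^2 + (458734/3)x - 549193/3


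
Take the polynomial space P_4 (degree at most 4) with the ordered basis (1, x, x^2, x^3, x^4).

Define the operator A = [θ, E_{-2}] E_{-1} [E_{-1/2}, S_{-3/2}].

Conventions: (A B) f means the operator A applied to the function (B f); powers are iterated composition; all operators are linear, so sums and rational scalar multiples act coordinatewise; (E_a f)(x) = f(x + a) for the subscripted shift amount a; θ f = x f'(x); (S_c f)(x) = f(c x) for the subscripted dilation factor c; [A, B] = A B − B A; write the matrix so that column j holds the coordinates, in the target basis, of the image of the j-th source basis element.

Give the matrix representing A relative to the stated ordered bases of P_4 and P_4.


the matrix is [[0, 0, -15/2, -1665/16, -15495/16]; [0, 0, 0, 135/4, 4995/8]; [0, 0, 0, 0, -405/4]; [0, 0, 0, 0, 0]; [0, 0, 0, 0, 0]] (rows listed top to bottom)

image of 1: 0
image of x: 0
image of x^2: -15/2
image of x^3: (135/4)x - 1665/16
image of x^4: -(405/4)x^2 + (4995/8)x - 15495/16
each image's coordinates form column j of the matrix


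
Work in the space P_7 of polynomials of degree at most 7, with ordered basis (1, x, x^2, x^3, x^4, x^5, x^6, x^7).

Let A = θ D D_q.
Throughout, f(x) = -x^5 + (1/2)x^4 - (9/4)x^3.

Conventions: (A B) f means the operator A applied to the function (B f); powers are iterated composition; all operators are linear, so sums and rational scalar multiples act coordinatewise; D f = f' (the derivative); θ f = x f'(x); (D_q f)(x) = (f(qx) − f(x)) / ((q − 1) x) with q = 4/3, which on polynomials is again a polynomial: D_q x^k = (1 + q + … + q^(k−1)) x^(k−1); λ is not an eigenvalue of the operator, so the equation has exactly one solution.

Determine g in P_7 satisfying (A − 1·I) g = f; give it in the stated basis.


the result is g(x) = x^5 - (1/2)x^4 + (12739/108)x^3 - (175/9)x^2 + (471343/486)x

write g with unknown coordinates in the stated basis and equate coefficients in (A − 1·I) g = f
solving from the highest basis element down gives g = x^5 - (1/2)x^4 + (12739/108)x^3 - (175/9)x^2 + (471343/486)x
check: A g = (3124/27)x^3 - (175/9)x^2 + (471343/486)x
so A g − 1·g = -x^5 + (1/2)x^4 - (9/4)x^3 = f ✓


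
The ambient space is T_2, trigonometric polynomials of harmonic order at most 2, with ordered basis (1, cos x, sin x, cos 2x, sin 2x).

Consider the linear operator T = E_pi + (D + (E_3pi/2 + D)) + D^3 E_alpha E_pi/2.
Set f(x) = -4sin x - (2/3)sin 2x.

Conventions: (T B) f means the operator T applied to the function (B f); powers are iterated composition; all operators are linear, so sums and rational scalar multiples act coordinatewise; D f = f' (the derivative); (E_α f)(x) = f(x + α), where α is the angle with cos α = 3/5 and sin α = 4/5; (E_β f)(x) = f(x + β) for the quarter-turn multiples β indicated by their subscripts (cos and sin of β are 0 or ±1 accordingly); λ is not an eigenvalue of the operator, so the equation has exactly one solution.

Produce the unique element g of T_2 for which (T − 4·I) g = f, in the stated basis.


write g with unknown coordinates in the stated basis and equate coefficients in (T − 4·I) g = f
solving from the highest basis element down gives g = (36/113)cos x + (88/113)sin x + (11/1308)cos 2x + (73/1308)sin 2x
check: T g = (144/113)cos x - (100/113)sin x + (11/327)cos 2x - (145/327)sin 2x
so T g − 4·g = -4sin x - (2/3)sin 2x = f ✓

the result is g(x) = (36/113)cos x + (88/113)sin x + (11/1308)cos 2x + (73/1308)sin 2x


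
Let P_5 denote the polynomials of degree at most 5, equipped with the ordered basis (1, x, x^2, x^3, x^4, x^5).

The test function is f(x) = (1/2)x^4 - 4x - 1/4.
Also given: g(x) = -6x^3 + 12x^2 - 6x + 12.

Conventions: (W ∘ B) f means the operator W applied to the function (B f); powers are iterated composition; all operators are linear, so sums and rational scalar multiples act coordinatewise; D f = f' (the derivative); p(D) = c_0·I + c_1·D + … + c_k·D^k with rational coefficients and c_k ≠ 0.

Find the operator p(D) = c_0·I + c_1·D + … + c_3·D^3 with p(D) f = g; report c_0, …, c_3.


p(D) = -3·D + 2·D^2 − (1/2)·D^3, i.e. c_0 = 0, c_1 = -3, c_2 = 2, c_3 = -1/2

D^0 f = (1/2)x^4 - 4x - 1/4
D^1 f = 2x^3 - 4
D^2 f = 6x^2
D^3 f = 12x
matching coefficients of g against c_0 f + c_1 Df + … from the top degree down determines the c_i
solution: c_0 = 0, c_1 = -3, c_2 = 2, c_3 = -1/2


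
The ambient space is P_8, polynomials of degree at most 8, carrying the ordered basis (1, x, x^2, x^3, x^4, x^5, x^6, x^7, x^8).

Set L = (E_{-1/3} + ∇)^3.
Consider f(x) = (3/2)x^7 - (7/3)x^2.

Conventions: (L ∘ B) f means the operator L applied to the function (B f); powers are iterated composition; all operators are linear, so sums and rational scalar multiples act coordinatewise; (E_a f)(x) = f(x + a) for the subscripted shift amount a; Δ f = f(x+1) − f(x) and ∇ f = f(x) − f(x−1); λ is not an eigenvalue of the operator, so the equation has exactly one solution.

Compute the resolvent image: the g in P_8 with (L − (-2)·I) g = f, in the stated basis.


the image equals g(x) = (1/2)x^7 - (7/3)x^6 + (28/3)x^5 + (35/9)x^4 - (4760/27)x^3 + (17990/27)x^2 - (68824/81)x - 54143/729

write g with unknown coordinates in the stated basis and equate coefficients in (L − (-2)·I) g = f
solving from the highest basis element down gives g = (1/2)x^7 - (7/3)x^6 + (28/3)x^5 + (35/9)x^4 - (4760/27)x^3 + (17990/27)x^2 - (68824/81)x - 54143/729
check: L g = (1/2)x^7 + (14/3)x^6 - (56/3)x^5 - (70/9)x^4 + (9520/27)x^3 - (36043/27)x^2 + (137648/81)x + 108286/729
so L g − (-2)·g = (3/2)x^7 - (7/3)x^2 = f ✓


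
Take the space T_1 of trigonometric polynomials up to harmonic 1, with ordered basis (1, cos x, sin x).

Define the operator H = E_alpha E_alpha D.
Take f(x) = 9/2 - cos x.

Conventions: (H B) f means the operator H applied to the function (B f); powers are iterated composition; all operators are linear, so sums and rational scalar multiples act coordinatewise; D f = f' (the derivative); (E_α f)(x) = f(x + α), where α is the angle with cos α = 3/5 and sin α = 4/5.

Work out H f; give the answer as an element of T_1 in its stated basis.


D f = sin x
E_alpha D f = (4/5)cos x + (3/5)sin x
E_alpha E_alpha D f = (24/25)cos x - (7/25)sin x

g(x) = (24/25)cos x - (7/25)sin x


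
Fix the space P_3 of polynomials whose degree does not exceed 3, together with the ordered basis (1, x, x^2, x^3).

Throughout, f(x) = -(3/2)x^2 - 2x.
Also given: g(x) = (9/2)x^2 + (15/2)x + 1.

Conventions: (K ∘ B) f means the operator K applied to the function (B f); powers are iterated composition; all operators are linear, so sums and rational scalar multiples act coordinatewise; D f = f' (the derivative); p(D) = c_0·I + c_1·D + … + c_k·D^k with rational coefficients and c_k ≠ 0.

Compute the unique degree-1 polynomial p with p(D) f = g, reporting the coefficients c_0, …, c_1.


c_0 = -3, c_1 = -1/2

D^0 f = -(3/2)x^2 - 2x
D^1 f = -3x - 2
matching coefficients of g against c_0 f + c_1 Df + … from the top degree down determines the c_i
solution: c_0 = -3, c_1 = -1/2


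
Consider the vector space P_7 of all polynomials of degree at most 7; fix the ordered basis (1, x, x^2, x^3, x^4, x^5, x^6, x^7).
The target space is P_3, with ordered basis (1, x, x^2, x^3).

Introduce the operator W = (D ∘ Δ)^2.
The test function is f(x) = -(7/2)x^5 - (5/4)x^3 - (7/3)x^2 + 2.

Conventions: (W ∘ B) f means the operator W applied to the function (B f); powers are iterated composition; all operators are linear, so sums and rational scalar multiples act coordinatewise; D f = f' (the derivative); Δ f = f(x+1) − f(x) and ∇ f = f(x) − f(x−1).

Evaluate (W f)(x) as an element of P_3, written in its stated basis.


the result is g(x) = -420x - 420

Δ f = -(35/2)x^4 - 35x^3 - (155/4)x^2 - (311/12)x - 85/12
D Δ f = -70x^3 - 105x^2 - (155/2)x - 311/12
Δ (D ∘ Δ) f = -210x^2 - 420x - 505/2
D Δ (D ∘ Δ) f = -420x - 420


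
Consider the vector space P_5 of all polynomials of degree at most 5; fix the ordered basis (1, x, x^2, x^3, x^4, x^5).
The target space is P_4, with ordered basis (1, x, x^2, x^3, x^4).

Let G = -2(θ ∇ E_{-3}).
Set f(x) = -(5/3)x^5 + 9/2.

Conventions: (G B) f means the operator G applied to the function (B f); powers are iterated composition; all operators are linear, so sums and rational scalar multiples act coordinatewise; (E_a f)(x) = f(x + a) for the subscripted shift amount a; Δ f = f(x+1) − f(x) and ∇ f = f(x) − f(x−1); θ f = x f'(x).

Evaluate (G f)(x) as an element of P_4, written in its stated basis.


E_{-3} f = -(5/3)x^5 + 25x^4 - 150x^3 + 450x^2 - 675x + 819/2
∇ E_{-3} f = -(25/3)x^4 + (350/3)x^3 - (1850/3)x^2 + (4375/3)x - 3905/3
θ ∇ E_{-3} f = -(100/3)x^4 + 350x^3 - (3700/3)x^2 + (4375/3)x
(-2(θ ∇ E_{-3})) f = (200/3)x^4 - 700x^3 + (7400/3)x^2 - (8750/3)x

the image equals g(x) = (200/3)x^4 - 700x^3 + (7400/3)x^2 - (8750/3)x


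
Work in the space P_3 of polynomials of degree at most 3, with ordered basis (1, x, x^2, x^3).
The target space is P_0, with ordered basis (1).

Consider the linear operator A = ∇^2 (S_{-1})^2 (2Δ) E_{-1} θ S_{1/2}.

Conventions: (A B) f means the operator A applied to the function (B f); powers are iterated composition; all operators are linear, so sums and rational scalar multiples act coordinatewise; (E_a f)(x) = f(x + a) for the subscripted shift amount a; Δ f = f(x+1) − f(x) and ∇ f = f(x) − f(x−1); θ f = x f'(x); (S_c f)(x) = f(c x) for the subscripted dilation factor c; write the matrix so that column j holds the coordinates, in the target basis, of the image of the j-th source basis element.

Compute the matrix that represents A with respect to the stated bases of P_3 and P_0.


image of 1: 0
image of x: 0
image of x^2: 0
image of x^3: 9/2
each image's coordinates form column j of the matrix

the matrix is [[0, 0, 0, 9/2]] (rows listed top to bottom)


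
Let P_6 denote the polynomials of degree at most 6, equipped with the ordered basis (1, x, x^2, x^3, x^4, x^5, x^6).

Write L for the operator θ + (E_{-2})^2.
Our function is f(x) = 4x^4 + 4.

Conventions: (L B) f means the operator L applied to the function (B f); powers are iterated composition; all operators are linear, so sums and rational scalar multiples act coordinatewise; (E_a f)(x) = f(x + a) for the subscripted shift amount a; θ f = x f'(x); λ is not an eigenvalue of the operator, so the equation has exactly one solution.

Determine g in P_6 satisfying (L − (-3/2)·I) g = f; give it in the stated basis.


write g with unknown coordinates in the stated basis and equate coefficients in (L − (-3/2)·I) g = f
solving from the highest basis element down gives g = (8/13)x^4 + (256/143)x^3 - (3584/429)x^2 + (4096/3003)x + 40104/1001
check: L g = (40/13)x^4 - (384/143)x^3 + (1792/143)x^2 - (2048/1001)x - 56152/1001
so L g − (-3/2)·g = 4x^4 + 4 = f ✓

the image equals g(x) = (8/13)x^4 + (256/143)x^3 - (3584/429)x^2 + (4096/3003)x + 40104/1001


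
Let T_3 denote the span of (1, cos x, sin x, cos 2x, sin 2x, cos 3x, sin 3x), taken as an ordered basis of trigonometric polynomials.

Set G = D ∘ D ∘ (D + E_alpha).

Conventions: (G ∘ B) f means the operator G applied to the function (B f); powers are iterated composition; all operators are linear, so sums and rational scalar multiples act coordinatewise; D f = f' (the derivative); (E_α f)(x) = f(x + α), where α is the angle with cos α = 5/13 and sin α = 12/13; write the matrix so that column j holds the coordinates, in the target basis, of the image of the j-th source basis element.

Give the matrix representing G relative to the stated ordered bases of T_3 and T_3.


the matrix is [[0, 0, 0, 0, 0, 0, 0]; [0, -5/13, -25/13, 0, 0, 0, 0]; [0, 25/13, -5/13, 0, 0, 0, 0]; [0, 0, 0, 476/169, -1832/169, 0, 0]; [0, 0, 0, 1832/169, 476/169, 0, 0]; [0, 0, 0, 0, 0, 18315/2197, -51867/2197]; [0, 0, 0, 0, 0, 51867/2197, 18315/2197]] (rows listed top to bottom)

image of 1: 0
image of cos x: -(5/13)cos x + (25/13)sin x
image of sin x: -(25/13)cos x - (5/13)sin x
image of cos 2x: (476/169)cos 2x + (1832/169)sin 2x
image of sin 2x: -(1832/169)cos 2x + (476/169)sin 2x
image of cos 3x: (18315/2197)cos 3x + (51867/2197)sin 3x
image of sin 3x: -(51867/2197)cos 3x + (18315/2197)sin 3x
each image's coordinates form column j of the matrix


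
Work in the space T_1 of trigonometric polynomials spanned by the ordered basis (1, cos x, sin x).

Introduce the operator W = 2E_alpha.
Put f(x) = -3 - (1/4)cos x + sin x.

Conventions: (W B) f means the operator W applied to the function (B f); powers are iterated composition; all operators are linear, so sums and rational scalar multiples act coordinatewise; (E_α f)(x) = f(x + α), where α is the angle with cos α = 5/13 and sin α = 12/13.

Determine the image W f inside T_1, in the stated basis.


E_alpha f = -3 + (43/52)cos x + (8/13)sin x
(2E_alpha) f = -6 + (43/26)cos x + (16/13)sin x

the result is g(x) = -6 + (43/26)cos x + (16/13)sin x


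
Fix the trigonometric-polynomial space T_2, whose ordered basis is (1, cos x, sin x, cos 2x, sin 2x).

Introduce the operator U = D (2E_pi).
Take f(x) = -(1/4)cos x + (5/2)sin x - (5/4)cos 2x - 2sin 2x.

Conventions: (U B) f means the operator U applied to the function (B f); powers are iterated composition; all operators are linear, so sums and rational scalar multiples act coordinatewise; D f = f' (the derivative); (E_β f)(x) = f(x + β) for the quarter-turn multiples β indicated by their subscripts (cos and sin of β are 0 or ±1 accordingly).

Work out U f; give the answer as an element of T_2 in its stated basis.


E_pi f = (1/4)cos x - (5/2)sin x - (5/4)cos 2x - 2sin 2x
(2E_pi) f = (1/2)cos x - 5sin x - (5/2)cos 2x - 4sin 2x
D (2E_pi) f = -5cos x - (1/2)sin x - 8cos 2x + 5sin 2x

g(x) = -5cos x - (1/2)sin x - 8cos 2x + 5sin 2x


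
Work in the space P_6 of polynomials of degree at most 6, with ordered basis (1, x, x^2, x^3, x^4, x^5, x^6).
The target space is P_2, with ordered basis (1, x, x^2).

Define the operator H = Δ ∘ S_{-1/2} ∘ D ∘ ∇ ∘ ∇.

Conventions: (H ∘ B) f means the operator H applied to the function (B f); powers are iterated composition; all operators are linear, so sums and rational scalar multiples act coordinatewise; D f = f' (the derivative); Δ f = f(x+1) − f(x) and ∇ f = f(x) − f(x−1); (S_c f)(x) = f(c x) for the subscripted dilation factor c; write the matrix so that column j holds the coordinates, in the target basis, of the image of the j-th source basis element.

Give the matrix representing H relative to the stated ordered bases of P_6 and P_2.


the matrix is [[0, 0, 0, 0, -12, 75, -315]; [0, 0, 0, 0, 0, 30, -225]; [0, 0, 0, 0, 0, 0, -45]] (rows listed top to bottom)

image of 1: 0
image of x: 0
image of x^2: 0
image of x^3: 0
image of x^4: -12
image of x^5: 30x + 75
image of x^6: -45x^2 - 225x - 315
each image's coordinates form column j of the matrix


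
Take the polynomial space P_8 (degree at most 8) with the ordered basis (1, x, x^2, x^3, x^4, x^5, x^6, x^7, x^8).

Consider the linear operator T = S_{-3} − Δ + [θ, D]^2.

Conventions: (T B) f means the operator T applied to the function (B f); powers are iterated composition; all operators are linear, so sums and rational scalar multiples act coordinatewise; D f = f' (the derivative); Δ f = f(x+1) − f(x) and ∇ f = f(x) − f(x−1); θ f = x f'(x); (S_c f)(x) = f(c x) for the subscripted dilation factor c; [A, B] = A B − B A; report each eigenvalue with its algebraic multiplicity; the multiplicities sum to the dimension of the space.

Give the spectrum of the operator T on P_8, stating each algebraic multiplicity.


λ = -2187 (multiplicity 1), λ = -243 (multiplicity 1), λ = -27 (multiplicity 1), λ = -3 (multiplicity 1), λ = 1 (multiplicity 1), λ = 9 (multiplicity 1), λ = 81 (multiplicity 1), λ = 729 (multiplicity 1), λ = 6561 (multiplicity 1)

image of 1: 1
image of x: -3x - 1
image of x^2: 9x^2 - 2x + 1
image of x^3: -27x^3 - 3x^2 + 3x - 1
image of x^4: 81x^4 - 4x^3 + 6x^2 - 4x - 1
image of x^5: -243x^5 - 5x^4 + 10x^3 - 10x^2 - 5x - 1
image of x^6: 729x^6 - 6x^5 + 15x^4 - 20x^3 - 15x^2 - 6x - 1
image of x^7: -2187x^7 - 7x^6 + 21x^5 - 35x^4 - 35x^3 - 21x^2 - 7x - 1
image of x^8: 6561x^8 - 8x^7 + 28x^6 - 56x^5 - 70x^4 - 56x^3 - 28x^2 - 8x - 1
the matrix is upper triangular; its diagonal is (1, -3, 9, -27, 81, -243, 729, -2187, 6561)
for a triangular matrix the eigenvalues are the diagonal entries, with algebraic multiplicity their repetition count


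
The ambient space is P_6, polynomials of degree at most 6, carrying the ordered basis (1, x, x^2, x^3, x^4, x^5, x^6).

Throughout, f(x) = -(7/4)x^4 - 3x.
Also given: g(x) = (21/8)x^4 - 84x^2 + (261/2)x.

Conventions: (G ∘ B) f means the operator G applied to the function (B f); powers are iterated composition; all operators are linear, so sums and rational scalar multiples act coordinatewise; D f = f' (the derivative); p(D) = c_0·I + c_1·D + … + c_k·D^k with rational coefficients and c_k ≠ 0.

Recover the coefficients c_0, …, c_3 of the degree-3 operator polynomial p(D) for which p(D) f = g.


p(D) = -(3/2)·I + 4·D^2 − 3·D^3, i.e. c_0 = -3/2, c_1 = 0, c_2 = 4, c_3 = -3

D^0 f = -(7/4)x^4 - 3x
D^1 f = -7x^3 - 3
D^2 f = -21x^2
D^3 f = -42x
matching coefficients of g against c_0 f + c_1 Df + … from the top degree down determines the c_i
solution: c_0 = -3/2, c_1 = 0, c_2 = 4, c_3 = -3


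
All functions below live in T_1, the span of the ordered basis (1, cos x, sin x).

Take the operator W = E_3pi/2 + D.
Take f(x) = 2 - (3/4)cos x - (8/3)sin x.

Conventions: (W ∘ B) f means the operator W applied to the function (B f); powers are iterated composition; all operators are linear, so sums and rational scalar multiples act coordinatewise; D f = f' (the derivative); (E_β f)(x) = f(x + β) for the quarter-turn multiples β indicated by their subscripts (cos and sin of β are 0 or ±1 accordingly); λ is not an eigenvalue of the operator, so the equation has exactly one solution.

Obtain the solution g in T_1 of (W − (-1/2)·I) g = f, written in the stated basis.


write g with unknown coordinates in the stated basis and equate coefficients in (W − (-1/2)·I) g = f
solving from the highest basis element down gives g = 4/3 - (3/2)cos x - (16/3)sin x
check: W g = 4/3
so W g − (-1/2)·g = 2 - (3/4)cos x - (8/3)sin x = f ✓

the image equals g(x) = 4/3 - (3/2)cos x - (16/3)sin x


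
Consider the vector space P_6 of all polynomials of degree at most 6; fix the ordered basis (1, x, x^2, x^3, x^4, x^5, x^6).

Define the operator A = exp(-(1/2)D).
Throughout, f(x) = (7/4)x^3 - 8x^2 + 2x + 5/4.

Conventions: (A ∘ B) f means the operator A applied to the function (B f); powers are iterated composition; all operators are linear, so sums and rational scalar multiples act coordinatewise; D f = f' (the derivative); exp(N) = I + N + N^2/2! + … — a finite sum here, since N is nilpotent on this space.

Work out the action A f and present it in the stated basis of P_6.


order-1 term: -(21/8)x^2 + 8x - 1
order-2 term: (21/16)x - 2
order-3 term: -7/32
the series for exp(-(1/2)D) f terminates at order 3
exp(-(1/2)D) f = (7/4)x^3 - (85/8)x^2 + (181/16)x - 63/32

the image equals g(x) = (7/4)x^3 - (85/8)x^2 + (181/16)x - 63/32


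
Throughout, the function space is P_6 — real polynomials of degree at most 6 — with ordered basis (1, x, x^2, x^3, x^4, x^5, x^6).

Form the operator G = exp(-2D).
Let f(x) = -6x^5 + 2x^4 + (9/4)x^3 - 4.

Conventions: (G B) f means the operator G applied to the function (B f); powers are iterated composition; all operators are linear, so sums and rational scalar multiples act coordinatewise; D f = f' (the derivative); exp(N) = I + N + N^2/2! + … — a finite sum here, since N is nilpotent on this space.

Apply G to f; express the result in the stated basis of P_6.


the image equals g(x) = -6x^5 + 62x^4 - (1015/4)x^3 + (1029/2)x^2 - 517x + 202

order-1 term: 60x^4 - 16x^3 - (27/2)x^2
order-2 term: -240x^3 + 48x^2 + 27x
order-3 term: 480x^2 - 64x - 18
order-4 term: -480x + 32
order-5 term: 192
the series for exp(-2D) f terminates at order 5
exp(-2D) f = -6x^5 + 62x^4 - (1015/4)x^3 + (1029/2)x^2 - 517x + 202


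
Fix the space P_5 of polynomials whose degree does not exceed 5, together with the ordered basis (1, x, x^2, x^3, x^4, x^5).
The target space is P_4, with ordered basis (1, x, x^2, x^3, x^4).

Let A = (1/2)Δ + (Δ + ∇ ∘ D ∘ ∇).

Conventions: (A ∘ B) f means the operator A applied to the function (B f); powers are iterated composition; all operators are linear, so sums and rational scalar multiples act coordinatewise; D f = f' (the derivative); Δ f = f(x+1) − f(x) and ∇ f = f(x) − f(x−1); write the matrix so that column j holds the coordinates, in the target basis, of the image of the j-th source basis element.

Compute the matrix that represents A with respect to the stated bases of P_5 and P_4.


image of 1: 0
image of x: 3/2
image of x^2: 3x + 3/2
image of x^3: (9/2)x^2 + (9/2)x + 15/2
image of x^4: 6x^3 + 9x^2 + 30x - 45/2
image of x^5: (15/2)x^4 + 15x^3 + 75x^2 - (225/2)x + 143/2
each image's coordinates form column j of the matrix

the matrix is [[0, 3/2, 3/2, 15/2, -45/2, 143/2]; [0, 0, 3, 9/2, 30, -225/2]; [0, 0, 0, 9/2, 9, 75]; [0, 0, 0, 0, 6, 15]; [0, 0, 0, 0, 0, 15/2]] (rows listed top to bottom)


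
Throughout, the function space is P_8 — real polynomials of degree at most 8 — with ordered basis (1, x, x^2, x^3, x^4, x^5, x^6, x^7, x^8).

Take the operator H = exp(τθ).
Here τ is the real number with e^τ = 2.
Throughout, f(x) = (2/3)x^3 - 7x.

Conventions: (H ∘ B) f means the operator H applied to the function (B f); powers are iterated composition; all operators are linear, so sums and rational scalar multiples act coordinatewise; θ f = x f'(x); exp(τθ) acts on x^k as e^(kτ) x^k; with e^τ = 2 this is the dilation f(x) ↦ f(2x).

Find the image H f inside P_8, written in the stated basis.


exp(τθ) x^k = e^(kτ) x^k; with e^τ = 2 this sends x^k to 2^k x^k
x ↦ 2 x
x^3 ↦ 8 x^3
applying this coordinatewise to f: exp(τθ) f = (16/3)x^3 - 14x

g(x) = (16/3)x^3 - 14x


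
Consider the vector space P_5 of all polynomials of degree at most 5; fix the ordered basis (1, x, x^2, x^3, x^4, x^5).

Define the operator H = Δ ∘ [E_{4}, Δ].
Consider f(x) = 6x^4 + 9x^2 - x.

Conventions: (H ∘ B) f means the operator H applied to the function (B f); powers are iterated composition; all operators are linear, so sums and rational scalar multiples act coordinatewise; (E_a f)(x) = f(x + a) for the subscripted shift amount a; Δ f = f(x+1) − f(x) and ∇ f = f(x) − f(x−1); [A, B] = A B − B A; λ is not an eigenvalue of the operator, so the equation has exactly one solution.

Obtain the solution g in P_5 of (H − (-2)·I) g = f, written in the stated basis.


write g with unknown coordinates in the stated basis and equate coefficients in (H − (-2)·I) g = f
solving from the highest basis element down gives g = 3x^4 + (9/2)x^2 - (1/2)x
check: H g = 0
so H g − (-2)·g = 6x^4 + 9x^2 - x = f ✓

the image equals g(x) = 3x^4 + (9/2)x^2 - (1/2)x


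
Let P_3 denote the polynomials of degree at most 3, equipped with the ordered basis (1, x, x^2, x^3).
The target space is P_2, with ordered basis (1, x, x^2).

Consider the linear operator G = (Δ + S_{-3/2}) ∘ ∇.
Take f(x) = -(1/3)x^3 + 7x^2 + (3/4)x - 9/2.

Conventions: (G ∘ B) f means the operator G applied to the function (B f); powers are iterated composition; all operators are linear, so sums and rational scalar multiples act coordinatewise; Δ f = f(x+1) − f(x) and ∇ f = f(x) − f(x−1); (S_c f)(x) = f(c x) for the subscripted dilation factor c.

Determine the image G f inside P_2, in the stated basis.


the image equals g(x) = -(9/4)x^2 - (49/2)x + 89/12

∇ f = -x^2 + 15x - 79/12
Δ ∇ f = -2x + 14
S_{-3/2} ∇ f = -(9/4)x^2 - (45/2)x - 79/12
(Δ + S_{-3/2}) ∇ f = -(9/4)x^2 - (49/2)x + 89/12


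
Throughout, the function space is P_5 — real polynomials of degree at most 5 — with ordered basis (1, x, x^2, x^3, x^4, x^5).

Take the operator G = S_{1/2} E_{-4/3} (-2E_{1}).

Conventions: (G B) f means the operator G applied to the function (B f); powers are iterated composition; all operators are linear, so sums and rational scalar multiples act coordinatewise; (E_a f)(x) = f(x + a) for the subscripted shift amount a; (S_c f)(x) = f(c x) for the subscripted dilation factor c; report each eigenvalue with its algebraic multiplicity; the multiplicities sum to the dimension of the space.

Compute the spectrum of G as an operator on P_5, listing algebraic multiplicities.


λ = -2 (multiplicity 1), λ = -1 (multiplicity 1), λ = -1/2 (multiplicity 1), λ = -1/4 (multiplicity 1), λ = -1/8 (multiplicity 1), λ = -1/16 (multiplicity 1)

image of 1: -2
image of x: -x + 2/3
image of x^2: -(1/2)x^2 + (2/3)x - 2/9
image of x^3: -(1/4)x^3 + (1/2)x^2 - (1/3)x + 2/27
image of x^4: -(1/8)x^4 + (1/3)x^3 - (1/3)x^2 + (4/27)x - 2/81
image of x^5: -(1/16)x^5 + (5/24)x^4 - (5/18)x^3 + (5/27)x^2 - (5/81)x + 2/243
the matrix is upper triangular; its diagonal is (-2, -1, -1/2, -1/4, -1/8, -1/16)
for a triangular matrix the eigenvalues are the diagonal entries, with algebraic multiplicity their repetition count


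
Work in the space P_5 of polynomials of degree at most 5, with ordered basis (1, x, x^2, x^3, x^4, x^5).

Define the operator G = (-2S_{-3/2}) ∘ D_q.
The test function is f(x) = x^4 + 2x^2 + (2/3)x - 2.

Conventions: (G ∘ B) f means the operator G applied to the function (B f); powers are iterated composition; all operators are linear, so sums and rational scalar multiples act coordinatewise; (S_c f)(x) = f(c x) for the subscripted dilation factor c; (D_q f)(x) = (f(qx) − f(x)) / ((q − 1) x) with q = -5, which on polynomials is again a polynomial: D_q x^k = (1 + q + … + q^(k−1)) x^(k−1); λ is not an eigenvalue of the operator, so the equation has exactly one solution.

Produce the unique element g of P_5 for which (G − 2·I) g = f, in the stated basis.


g(x) = -(1/2)x^4 + (351/2)x^3 - (66347/8)x^2 + (597119/12)x - 597107/12

write g with unknown coordinates in the stated basis and equate coefficients in (G − 2·I) g = f
solving from the highest basis element down gives g = -(1/2)x^4 + (351/2)x^3 - (66347/8)x^2 + (597119/12)x - 597107/12
check: G g = 351x^3 - (66339/4)x^2 + (199041/2)x - 597119/6
so G g − 2·g = x^4 + 2x^2 + (2/3)x - 2 = f ✓


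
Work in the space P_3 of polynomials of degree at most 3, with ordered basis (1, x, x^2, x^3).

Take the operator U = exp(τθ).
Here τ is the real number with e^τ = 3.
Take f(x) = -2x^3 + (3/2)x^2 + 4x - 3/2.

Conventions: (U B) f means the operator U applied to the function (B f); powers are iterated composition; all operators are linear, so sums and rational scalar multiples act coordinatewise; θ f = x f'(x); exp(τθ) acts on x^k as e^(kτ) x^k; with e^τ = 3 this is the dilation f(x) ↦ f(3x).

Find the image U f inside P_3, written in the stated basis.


the image equals g(x) = -54x^3 + (27/2)x^2 + 12x - 3/2

exp(τθ) x^k = e^(kτ) x^k; with e^τ = 3 this sends x^k to 3^k x^k
x ↦ 3 x
x^2 ↦ 9 x^2
x^3 ↦ 27 x^3
applying this coordinatewise to f: exp(τθ) f = -54x^3 + (27/2)x^2 + 12x - 3/2
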